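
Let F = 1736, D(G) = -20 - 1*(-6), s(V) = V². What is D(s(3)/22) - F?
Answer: -1750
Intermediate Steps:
D(G) = -14 (D(G) = -20 + 6 = -14)
D(s(3)/22) - F = -14 - 1*1736 = -14 - 1736 = -1750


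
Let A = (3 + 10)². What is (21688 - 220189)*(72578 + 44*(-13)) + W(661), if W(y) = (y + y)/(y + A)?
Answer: -5931704146829/415 ≈ -1.4293e+10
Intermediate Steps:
A = 169 (A = 13² = 169)
W(y) = 2*y/(169 + y) (W(y) = (y + y)/(y + 169) = (2*y)/(169 + y) = 2*y/(169 + y))
(21688 - 220189)*(72578 + 44*(-13)) + W(661) = (21688 - 220189)*(72578 + 44*(-13)) + 2*661/(169 + 661) = -198501*(72578 - 572) + 2*661/830 = -198501*72006 + 2*661*(1/830) = -14293263006 + 661/415 = -5931704146829/415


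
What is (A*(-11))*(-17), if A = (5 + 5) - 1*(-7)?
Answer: 3179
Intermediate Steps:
A = 17 (A = 10 + 7 = 17)
(A*(-11))*(-17) = (17*(-11))*(-17) = -187*(-17) = 3179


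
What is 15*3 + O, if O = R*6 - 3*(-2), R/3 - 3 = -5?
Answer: 15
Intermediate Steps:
R = -6 (R = 9 + 3*(-5) = 9 - 15 = -6)
O = -30 (O = -6*6 - 3*(-2) = -36 + 6 = -30)
15*3 + O = 15*3 - 30 = 45 - 30 = 15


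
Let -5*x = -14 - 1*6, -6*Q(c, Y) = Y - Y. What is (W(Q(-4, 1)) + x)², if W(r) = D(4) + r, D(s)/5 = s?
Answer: 576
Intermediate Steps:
D(s) = 5*s
Q(c, Y) = 0 (Q(c, Y) = -(Y - Y)/6 = -⅙*0 = 0)
W(r) = 20 + r (W(r) = 5*4 + r = 20 + r)
x = 4 (x = -(-14 - 1*6)/5 = -(-14 - 6)/5 = -⅕*(-20) = 4)
(W(Q(-4, 1)) + x)² = ((20 + 0) + 4)² = (20 + 4)² = 24² = 576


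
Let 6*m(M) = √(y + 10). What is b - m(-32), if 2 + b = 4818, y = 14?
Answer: 4816 - √6/3 ≈ 4815.2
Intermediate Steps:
b = 4816 (b = -2 + 4818 = 4816)
m(M) = √6/3 (m(M) = √(14 + 10)/6 = √24/6 = (2*√6)/6 = √6/3)
b - m(-32) = 4816 - √6/3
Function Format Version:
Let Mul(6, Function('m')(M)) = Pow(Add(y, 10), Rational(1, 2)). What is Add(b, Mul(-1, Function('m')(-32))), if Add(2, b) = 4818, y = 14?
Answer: Add(4816, Mul(Rational(-1, 3), Pow(6, Rational(1, 2)))) ≈ 4815.2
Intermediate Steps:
b = 4816 (b = Add(-2, 4818) = 4816)
Function('m')(M) = Mul(Rational(1, 3), Pow(6, Rational(1, 2))) (Function('m')(M) = Mul(Rational(1, 6), Pow(Add(14, 10), Rational(1, 2))) = Mul(Rational(1, 6), Pow(24, Rational(1, 2))) = Mul(Rational(1, 6), Mul(2, Pow(6, Rational(1, 2)))) = Mul(Rational(1, 3), Pow(6, Rational(1, 2))))
Add(b, Mul(-1, Function('m')(-32))) = Add(4816, Mul(-1, Mul(Rational(1, 3), Pow(6, Rational(1, 2))))) = Add(4816, Mul(Rational(-1, 3), Pow(6, Rational(1, 2))))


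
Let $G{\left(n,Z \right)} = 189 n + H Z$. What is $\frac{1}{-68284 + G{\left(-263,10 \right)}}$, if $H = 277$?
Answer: $- \frac{1}{115221} \approx -8.679 \cdot 10^{-6}$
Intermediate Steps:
$G{\left(n,Z \right)} = 189 n + 277 Z$
$\frac{1}{-68284 + G{\left(-263,10 \right)}} = \frac{1}{-68284 + \left(189 \left(-263\right) + 277 \cdot 10\right)} = \frac{1}{-68284 + \left(-49707 + 2770\right)} = \frac{1}{-68284 - 46937} = \frac{1}{-115221} = - \frac{1}{115221}$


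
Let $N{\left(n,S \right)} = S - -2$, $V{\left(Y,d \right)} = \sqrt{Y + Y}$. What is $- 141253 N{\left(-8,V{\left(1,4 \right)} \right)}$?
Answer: $-282506 - 141253 \sqrt{2} \approx -4.8227 \cdot 10^{5}$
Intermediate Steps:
$V{\left(Y,d \right)} = \sqrt{2} \sqrt{Y}$ ($V{\left(Y,d \right)} = \sqrt{2 Y} = \sqrt{2} \sqrt{Y}$)
$N{\left(n,S \right)} = 2 + S$ ($N{\left(n,S \right)} = S + 2 = 2 + S$)
$- 141253 N{\left(-8,V{\left(1,4 \right)} \right)} = - 141253 \left(2 + \sqrt{2} \sqrt{1}\right) = - 141253 \left(2 + \sqrt{2} \cdot 1\right) = - 141253 \left(2 + \sqrt{2}\right) = -282506 - 141253 \sqrt{2}$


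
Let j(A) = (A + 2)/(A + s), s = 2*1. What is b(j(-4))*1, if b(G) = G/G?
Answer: 1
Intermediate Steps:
s = 2
j(A) = 1 (j(A) = (A + 2)/(A + 2) = (2 + A)/(2 + A) = 1)
b(G) = 1
b(j(-4))*1 = 1*1 = 1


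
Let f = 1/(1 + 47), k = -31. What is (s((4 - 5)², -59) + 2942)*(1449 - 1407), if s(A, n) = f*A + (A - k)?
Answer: 999271/8 ≈ 1.2491e+5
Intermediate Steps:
f = 1/48 ≈ 0.020833
s(A, n) = 31 + 49*A/48 (s(A, n) = A/48 + (A - 1*(-31)) = A/48 + (A + 31) = A/48 + (31 + A) = 31 + 49*A/48)
(s((4 - 5)², -59) + 2942)*(1449 - 1407) = ((31 + 49*(4 - 5)²/48) + 2942)*(1449 - 1407) = ((31 + (49/48)*(-1)²) + 2942)*42 = ((31 + (49/48)*1) + 2942)*42 = ((31 + 49/48) + 2942)*42 = (1537/48 + 2942)*42 = (142753/48)*42 = 999271/8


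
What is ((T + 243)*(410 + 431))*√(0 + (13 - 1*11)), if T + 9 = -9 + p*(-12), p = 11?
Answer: 78213*√2 ≈ 1.1061e+5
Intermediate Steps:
T = -150 (T = -9 + (-9 + 11*(-12)) = -9 + (-9 - 132) = -9 - 141 = -150)
((T + 243)*(410 + 431))*√(0 + (13 - 1*11)) = ((-150 + 243)*(410 + 431))*√(0 + (13 - 1*11)) = (93*841)*√(0 + (13 - 11)) = 78213*√(0 + 2) = 78213*√2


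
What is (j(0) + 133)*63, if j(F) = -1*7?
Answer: 7938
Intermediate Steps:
j(F) = -7
(j(0) + 133)*63 = (-7 + 133)*63 = 126*63 = 7938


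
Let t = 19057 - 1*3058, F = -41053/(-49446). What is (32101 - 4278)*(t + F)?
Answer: 22011543409561/49446 ≈ 4.4516e+8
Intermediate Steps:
F = 41053/49446 (F = -41053*(-1/49446) = 41053/49446 ≈ 0.83026)
t = 15999 (t = 19057 - 3058 = 15999)
(32101 - 4278)*(t + F) = (32101 - 4278)*(15999 + 41053/49446) = 27823*(791127607/49446) = 22011543409561/49446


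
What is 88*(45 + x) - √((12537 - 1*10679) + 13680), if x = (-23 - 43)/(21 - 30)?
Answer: 13816/3 - √15538 ≈ 4480.7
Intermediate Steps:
x = 22/3 (x = -66/(-9) = -66*(-⅑) = 22/3 ≈ 7.3333)
88*(45 + x) - √((12537 - 1*10679) + 13680) = 88*(45 + 22/3) - √((12537 - 1*10679) + 13680) = 88*(157/3) - √((12537 - 10679) + 13680) = 13816/3 - √(1858 + 13680) = 13816/3 - √15538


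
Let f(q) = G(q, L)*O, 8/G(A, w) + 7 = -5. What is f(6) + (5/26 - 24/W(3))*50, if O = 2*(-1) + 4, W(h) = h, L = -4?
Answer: -15277/39 ≈ -391.72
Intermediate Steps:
G(A, w) = -2/3 (G(A, w) = 8/(-7 - 5) = 8/(-12) = 8*(-1/12) = -2/3)
O = 2 (O = -2 + 4 = 2)
f(q) = -4/3 (f(q) = -2/3*2 = -4/3)
f(6) + (5/26 - 24/W(3))*50 = -4/3 + (5/26 - 24/3)*50 = -4/3 + (5*(1/26) - 24*1/3)*50 = -4/3 + (5/26 - 8)*50 = -4/3 - 203/26*50 = -4/3 - 5075/13 = -15277/39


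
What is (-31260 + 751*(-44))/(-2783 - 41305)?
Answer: 8038/5511 ≈ 1.4585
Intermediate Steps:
(-31260 + 751*(-44))/(-2783 - 41305) = (-31260 - 33044)/(-44088) = -64304*(-1/44088) = 8038/5511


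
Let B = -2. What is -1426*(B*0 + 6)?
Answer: -8556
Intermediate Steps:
-1426*(B*0 + 6) = -1426*(-2*0 + 6) = -1426*(0 + 6) = -1426*6 = -8556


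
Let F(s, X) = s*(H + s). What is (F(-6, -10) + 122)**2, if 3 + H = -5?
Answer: 42436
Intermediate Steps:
H = -8 (H = -3 - 5 = -8)
F(s, X) = s*(-8 + s)
(F(-6, -10) + 122)**2 = (-6*(-8 - 6) + 122)**2 = (-6*(-14) + 122)**2 = (84 + 122)**2 = 206**2 = 42436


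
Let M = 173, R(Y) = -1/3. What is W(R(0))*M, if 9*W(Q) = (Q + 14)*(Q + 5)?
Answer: 99302/81 ≈ 1226.0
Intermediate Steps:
R(Y) = -⅓ (R(Y) = -1*⅓ = -⅓)
W(Q) = (5 + Q)*(14 + Q)/9 (W(Q) = ((Q + 14)*(Q + 5))/9 = ((14 + Q)*(5 + Q))/9 = ((5 + Q)*(14 + Q))/9 = (5 + Q)*(14 + Q)/9)
W(R(0))*M = (70/9 + (-⅓)²/9 + (19/9)*(-⅓))*173 = (70/9 + (⅑)*(⅑) - 19/27)*173 = (70/9 + 1/81 - 19/27)*173 = (574/81)*173 = 99302/81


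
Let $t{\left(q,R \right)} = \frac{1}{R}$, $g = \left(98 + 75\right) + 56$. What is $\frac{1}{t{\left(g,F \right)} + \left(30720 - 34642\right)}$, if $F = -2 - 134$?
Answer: $- \frac{136}{533393} \approx -0.00025497$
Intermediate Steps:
$F = -136$
$g = 229$ ($g = 173 + 56 = 229$)
$\frac{1}{t{\left(g,F \right)} + \left(30720 - 34642\right)} = \frac{1}{\frac{1}{-136} + \left(30720 - 34642\right)} = \frac{1}{- \frac{1}{136} + \left(30720 - 34642\right)} = \frac{1}{- \frac{1}{136} - 3922} = \frac{1}{- \frac{533393}{136}} = - \frac{136}{533393}$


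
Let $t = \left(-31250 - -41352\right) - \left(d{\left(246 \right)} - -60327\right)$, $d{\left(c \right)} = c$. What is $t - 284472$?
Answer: $-334943$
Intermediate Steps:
$t = -50471$ ($t = \left(-31250 - -41352\right) - \left(246 - -60327\right) = \left(-31250 + 41352\right) - \left(246 + 60327\right) = 10102 - 60573 = -50471$)
$t - 284472 = -50471 - 284472 = -334943$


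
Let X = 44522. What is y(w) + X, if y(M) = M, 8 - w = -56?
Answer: 44586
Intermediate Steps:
w = 64 (w = 8 - 1*(-56) = 8 + 56 = 64)
y(w) + X = 64 + 44522 = 44586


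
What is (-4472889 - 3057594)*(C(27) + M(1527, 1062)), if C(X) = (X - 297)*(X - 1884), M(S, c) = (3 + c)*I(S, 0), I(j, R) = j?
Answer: -16022194502535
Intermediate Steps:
M(S, c) = S*(3 + c) (M(S, c) = (3 + c)*S = S*(3 + c))
C(X) = (-1884 + X)*(-297 + X) (C(X) = (-297 + X)*(-1884 + X) = (-1884 + X)*(-297 + X))
(-4472889 - 3057594)*(C(27) + M(1527, 1062)) = (-4472889 - 3057594)*((559548 + 27² - 2181*27) + 1527*(3 + 1062)) = -7530483*((559548 + 729 - 58887) + 1527*1065) = -7530483*(501390 + 1626255) = -7530483*2127645 = -16022194502535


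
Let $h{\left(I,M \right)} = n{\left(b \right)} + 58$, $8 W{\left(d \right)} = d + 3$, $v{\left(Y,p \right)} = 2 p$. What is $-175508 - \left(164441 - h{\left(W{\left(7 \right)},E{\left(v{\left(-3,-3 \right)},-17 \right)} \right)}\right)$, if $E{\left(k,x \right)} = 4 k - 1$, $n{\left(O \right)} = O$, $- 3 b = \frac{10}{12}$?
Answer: $- \frac{6118043}{18} \approx -3.3989 \cdot 10^{5}$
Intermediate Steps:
$b = - \frac{5}{18}$ ($b = - \frac{10 \cdot \frac{1}{12}}{3} = \left(- \frac{1}{3}\right) \frac{5}{6} = - \frac{5}{18} \approx -0.27778$)
$E{\left(k,x \right)} = -1 + 4 k$
$W{\left(d \right)} = \frac{3}{8} + \frac{d}{8}$ ($W{\left(d \right)} = \frac{d + 3}{8} = \frac{3 + d}{8} = \frac{3}{8} + \frac{d}{8}$)
$h{\left(I,M \right)} = \frac{1039}{18}$ ($h{\left(I,M \right)} = - \frac{5}{18} + 58 = \frac{1039}{18}$)
$-175508 - \left(164441 - h{\left(W{\left(7 \right)},E{\left(v{\left(-3,-3 \right)},-17 \right)} \right)}\right) = -175508 - \left(164441 - \frac{1039}{18}\right) = -175508 - \frac{2958899}{18} = - \frac{6118043}{18}$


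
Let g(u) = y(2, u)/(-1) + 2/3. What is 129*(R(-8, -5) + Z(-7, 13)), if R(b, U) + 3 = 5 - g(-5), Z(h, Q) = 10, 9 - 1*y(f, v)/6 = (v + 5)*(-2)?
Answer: 8428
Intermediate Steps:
y(f, v) = 114 + 12*v (y(f, v) = 54 - 6*(v + 5)*(-2) = 54 - 6*(5 + v)*(-2) = 54 - 6*(-10 - 2*v) = 54 + (60 + 12*v) = 114 + 12*v)
g(u) = -340/3 - 12*u (g(u) = (114 + 12*u)/(-1) + 2/3 = (114 + 12*u)*(-1) + 2*(1/3) = (-114 - 12*u) + 2/3 = -340/3 - 12*u)
R(b, U) = 166/3 (R(b, U) = -3 + (5 - (-340/3 - 12*(-5))) = -3 + (5 - (-340/3 + 60)) = -3 + (5 - 1*(-160/3)) = -3 + (5 + 160/3) = -3 + 175/3 = 166/3)
129*(R(-8, -5) + Z(-7, 13)) = 129*(166/3 + 10) = 129*(196/3) = 8428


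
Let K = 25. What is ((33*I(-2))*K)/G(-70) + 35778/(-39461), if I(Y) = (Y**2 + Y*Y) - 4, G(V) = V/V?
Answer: 130185522/39461 ≈ 3299.1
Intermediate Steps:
G(V) = 1
I(Y) = -4 + 2*Y**2 (I(Y) = (Y**2 + Y**2) - 4 = 2*Y**2 - 4 = -4 + 2*Y**2)
((33*I(-2))*K)/G(-70) + 35778/(-39461) = ((33*(-4 + 2*(-2)**2))*25)/1 + 35778/(-39461) = ((33*(-4 + 2*4))*25)*1 + 35778*(-1/39461) = ((33*(-4 + 8))*25)*1 - 35778/39461 = ((33*4)*25)*1 - 35778/39461 = (132*25)*1 - 35778/39461 = 3300*1 - 35778/39461 = 3300 - 35778/39461 = 130185522/39461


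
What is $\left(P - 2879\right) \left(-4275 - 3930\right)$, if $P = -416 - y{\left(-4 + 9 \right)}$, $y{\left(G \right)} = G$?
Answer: $27076500$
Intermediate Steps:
$P = -421$ ($P = -416 - \left(-4 + 9\right) = -416 - 5 = -421$)
$\left(P - 2879\right) \left(-4275 - 3930\right) = \left(-421 - 2879\right) \left(-4275 - 3930\right) = \left(-3300\right) \left(-8205\right) = 27076500$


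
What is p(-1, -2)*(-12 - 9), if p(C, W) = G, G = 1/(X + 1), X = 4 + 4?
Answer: -7/3 ≈ -2.3333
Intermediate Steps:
X = 8
G = ⅑ (G = 1/(8 + 1) = 1/9 = ⅑ ≈ 0.11111)
p(C, W) = ⅑
p(-1, -2)*(-12 - 9) = (-12 - 9)/9 = (⅑)*(-21) = -7/3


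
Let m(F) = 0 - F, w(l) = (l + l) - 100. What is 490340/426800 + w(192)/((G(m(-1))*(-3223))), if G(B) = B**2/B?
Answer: 6632521/6252620 ≈ 1.0608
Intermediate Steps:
w(l) = -100 + 2*l (w(l) = 2*l - 100 = -100 + 2*l)
m(F) = -F
G(B) = B
490340/426800 + w(192)/((G(m(-1))*(-3223))) = 490340/426800 + (-100 + 2*192)/((-1*(-1)*(-3223))) = 490340*(1/426800) + (-100 + 384)/((1*(-3223))) = 24517/21340 + 284/(-3223) = 24517/21340 + 284*(-1/3223) = 24517/21340 - 284/3223 = 6632521/6252620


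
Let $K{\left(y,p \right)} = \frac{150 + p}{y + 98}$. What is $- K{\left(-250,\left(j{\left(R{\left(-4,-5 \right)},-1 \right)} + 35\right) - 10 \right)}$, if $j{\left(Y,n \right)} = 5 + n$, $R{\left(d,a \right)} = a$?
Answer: $\frac{179}{152} \approx 1.1776$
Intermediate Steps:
$K{\left(y,p \right)} = \frac{150 + p}{98 + y}$
$- K{\left(-250,\left(j{\left(R{\left(-4,-5 \right)},-1 \right)} + 35\right) - 10 \right)} = - \frac{150 + \left(\left(\left(5 - 1\right) + 35\right) - 10\right)}{98 - 250} = - \frac{150 + \left(\left(4 + 35\right) - 10\right)}{-152} = - \frac{\left(-1\right) \left(150 + \left(39 - 10\right)\right)}{152} = - \frac{\left(-1\right) \left(150 + 29\right)}{152} = - \frac{\left(-1\right) 179}{152} = \left(-1\right) \left(- \frac{179}{152}\right) = \frac{179}{152}$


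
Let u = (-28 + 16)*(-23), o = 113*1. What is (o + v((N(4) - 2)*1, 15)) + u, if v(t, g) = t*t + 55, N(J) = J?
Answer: 448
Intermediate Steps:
o = 113
u = 276 (u = -12*(-23) = 276)
v(t, g) = 55 + t² (v(t, g) = t² + 55 = 55 + t²)
(o + v((N(4) - 2)*1, 15)) + u = (113 + (55 + ((4 - 2)*1)²)) + 276 = (113 + (55 + (2*1)²)) + 276 = (113 + (55 + 2²)) + 276 = (113 + (55 + 4)) + 276 = (113 + 59) + 276 = 172 + 276 = 448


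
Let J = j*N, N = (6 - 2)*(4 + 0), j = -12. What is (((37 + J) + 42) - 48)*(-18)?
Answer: 2898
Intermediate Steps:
N = 16 (N = 4*4 = 16)
J = -192 (J = -12*16 = -192)
(((37 + J) + 42) - 48)*(-18) = (((37 - 192) + 42) - 48)*(-18) = ((-155 + 42) - 48)*(-18) = (-113 - 48)*(-18) = -161*(-18) = 2898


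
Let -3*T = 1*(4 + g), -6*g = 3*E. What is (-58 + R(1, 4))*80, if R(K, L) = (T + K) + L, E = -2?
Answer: -13120/3 ≈ -4373.3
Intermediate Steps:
g = 1 (g = -(-2)/2 = -⅙*(-6) = 1)
T = -5/3 (T = -(4 + 1)/3 = -5/3 ≈ -1.6667)
R(K, L) = -5/3 + K + L (R(K, L) = (-5/3 + K) + L = -5/3 + K + L)
(-58 + R(1, 4))*80 = (-58 + (-5/3 + 1 + 4))*80 = (-58 + 10/3)*80 = -164/3*80 = -13120/3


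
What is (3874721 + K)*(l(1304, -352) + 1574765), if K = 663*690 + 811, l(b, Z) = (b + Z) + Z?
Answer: 6826059695730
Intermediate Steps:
l(b, Z) = b + 2*Z (l(b, Z) = (Z + b) + Z = b + 2*Z)
K = 458281 (K = 457470 + 811 = 458281)
(3874721 + K)*(l(1304, -352) + 1574765) = (3874721 + 458281)*((1304 + 2*(-352)) + 1574765) = 4333002*((1304 - 704) + 1574765) = 4333002*(600 + 1574765) = 4333002*1575365 = 6826059695730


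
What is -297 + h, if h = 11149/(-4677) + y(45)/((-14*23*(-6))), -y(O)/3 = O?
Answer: -901950857/3011988 ≈ -299.45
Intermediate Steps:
y(O) = -3*O
h = -7390421/3011988 (h = 11149/(-4677) + (-3*45)/((-14*23*(-6))) = 11149*(-1/4677) - 135/((-322*(-6))) = -11149/4677 - 135/1932 = -11149/4677 - 135*1/1932 = -11149/4677 - 45/644 = -7390421/3011988 ≈ -2.4537)
-297 + h = -297 - 7390421/3011988 = -901950857/3011988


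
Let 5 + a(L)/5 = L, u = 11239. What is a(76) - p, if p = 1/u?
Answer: 3989844/11239 ≈ 355.00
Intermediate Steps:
a(L) = -25 + 5*L
p = 1/11239 ≈ 8.8976e-5
a(76) - p = (-25 + 5*76) - 1*1/11239 = (-25 + 380) - 1/11239 = 355 - 1/11239 = 3989844/11239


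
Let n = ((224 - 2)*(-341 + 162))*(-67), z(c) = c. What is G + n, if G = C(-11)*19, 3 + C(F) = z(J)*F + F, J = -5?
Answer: 2663225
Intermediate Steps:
C(F) = -3 - 4*F (C(F) = -3 + (-5*F + F) = -3 - 4*F)
n = 2662446 (n = (222*(-179))*(-67) = -39738*(-67) = 2662446)
G = 779 (G = (-3 - 4*(-11))*19 = (-3 + 44)*19 = 41*19 = 779)
G + n = 779 + 2662446 = 2663225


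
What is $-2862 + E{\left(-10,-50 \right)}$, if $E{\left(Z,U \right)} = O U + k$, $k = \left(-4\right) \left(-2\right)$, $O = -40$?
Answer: $-854$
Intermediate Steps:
$k = 8$
$E{\left(Z,U \right)} = 8 - 40 U$ ($E{\left(Z,U \right)} = - 40 U + 8 = 8 - 40 U$)
$-2862 + E{\left(-10,-50 \right)} = -2862 + \left(8 - -2000\right) = -2862 + \left(8 + 2000\right) = -2862 + 2008 = -854$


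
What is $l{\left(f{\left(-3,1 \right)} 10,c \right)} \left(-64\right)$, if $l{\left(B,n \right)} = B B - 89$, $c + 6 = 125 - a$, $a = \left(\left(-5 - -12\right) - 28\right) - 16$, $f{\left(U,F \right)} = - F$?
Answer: $-704$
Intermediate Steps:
$a = -37$ ($a = \left(\left(-5 + 12\right) - 28\right) - 16 = \left(7 - 28\right) - 16 = -21 - 16 = -37$)
$c = 156$ ($c = -6 + \left(125 - -37\right) = -6 + \left(125 + 37\right) = -6 + 162 = 156$)
$l{\left(B,n \right)} = -89 + B^{2}$ ($l{\left(B,n \right)} = B^{2} - 89 = -89 + B^{2}$)
$l{\left(f{\left(-3,1 \right)} 10,c \right)} \left(-64\right) = \left(-89 + \left(\left(-1\right) 1 \cdot 10\right)^{2}\right) \left(-64\right) = \left(-89 + \left(\left(-1\right) 10\right)^{2}\right) \left(-64\right) = \left(-89 + \left(-10\right)^{2}\right) \left(-64\right) = \left(-89 + 100\right) \left(-64\right) = 11 \left(-64\right) = -704$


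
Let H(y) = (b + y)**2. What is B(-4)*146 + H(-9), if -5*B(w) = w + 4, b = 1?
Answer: 64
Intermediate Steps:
H(y) = (1 + y)**2
B(w) = -4/5 - w/5 (B(w) = -(w + 4)/5 = -(4 + w)/5 = -4/5 - w/5)
B(-4)*146 + H(-9) = (-4/5 - 1/5*(-4))*146 + (1 - 9)**2 = (-4/5 + 4/5)*146 + (-8)**2 = 0*146 + 64 = 0 + 64 = 64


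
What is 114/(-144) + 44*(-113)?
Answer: -119347/24 ≈ -4972.8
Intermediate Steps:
114/(-144) + 44*(-113) = 114*(-1/144) - 4972 = -19/24 - 4972 = -119347/24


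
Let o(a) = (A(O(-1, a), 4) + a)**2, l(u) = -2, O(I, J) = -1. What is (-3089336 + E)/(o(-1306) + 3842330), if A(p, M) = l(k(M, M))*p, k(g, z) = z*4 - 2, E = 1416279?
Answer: -1673057/5542746 ≈ -0.30185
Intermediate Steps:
k(g, z) = -2 + 4*z (k(g, z) = 4*z - 2 = -2 + 4*z)
A(p, M) = -2*p
o(a) = (2 + a)**2 (o(a) = (-2*(-1) + a)**2 = (2 + a)**2)
(-3089336 + E)/(o(-1306) + 3842330) = (-3089336 + 1416279)/((2 - 1306)**2 + 3842330) = -1673057/((-1304)**2 + 3842330) = -1673057/(1700416 + 3842330) = -1673057/5542746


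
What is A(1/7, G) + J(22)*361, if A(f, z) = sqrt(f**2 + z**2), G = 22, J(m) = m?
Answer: 7942 + sqrt(23717)/7 ≈ 7964.0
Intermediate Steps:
A(1/7, G) + J(22)*361 = sqrt((1/7)**2 + 22**2) + 22*361 = sqrt((1/7)**2 + 484) + 7942 = sqrt(1/49 + 484) + 7942 = sqrt(23717/49) + 7942 = sqrt(23717)/7 + 7942 = 7942 + sqrt(23717)/7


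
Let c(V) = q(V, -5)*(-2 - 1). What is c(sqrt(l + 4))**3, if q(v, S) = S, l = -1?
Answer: 3375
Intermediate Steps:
c(V) = 15 (c(V) = -5*(-2 - 1) = -5*(-3) = 15)
c(sqrt(l + 4))**3 = 15**3 = 3375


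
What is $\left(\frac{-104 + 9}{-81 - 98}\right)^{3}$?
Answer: $\frac{857375}{5735339} \approx 0.14949$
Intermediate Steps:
$\left(\frac{-104 + 9}{-81 - 98}\right)^{3} = \left(- \frac{95}{-179}\right)^{3} = \left(\left(-95\right) \left(- \frac{1}{179}\right)\right)^{3} = \left(\frac{95}{179}\right)^{3} = \frac{857375}{5735339}$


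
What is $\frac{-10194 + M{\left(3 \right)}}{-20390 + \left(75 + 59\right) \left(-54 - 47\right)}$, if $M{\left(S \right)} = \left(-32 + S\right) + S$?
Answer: $\frac{2555}{8481} \approx 0.30126$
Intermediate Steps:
$M{\left(S \right)} = -32 + 2 S$
$\frac{-10194 + M{\left(3 \right)}}{-20390 + \left(75 + 59\right) \left(-54 - 47\right)} = \frac{-10194 + \left(-32 + 2 \cdot 3\right)}{-20390 + \left(75 + 59\right) \left(-54 - 47\right)} = \frac{-10194 + \left(-32 + 6\right)}{-20390 + 134 \left(-54 - 47\right)} = \frac{-10194 - 26}{-20390 + 134 \left(-101\right)} = - \frac{10220}{-20390 - 13534} = - \frac{10220}{-33924} = \left(-10220\right) \left(- \frac{1}{33924}\right) = \frac{2555}{8481}$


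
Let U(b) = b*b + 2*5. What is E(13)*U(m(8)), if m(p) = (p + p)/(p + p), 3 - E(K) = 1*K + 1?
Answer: -121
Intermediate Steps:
E(K) = 2 - K (E(K) = 3 - (1*K + 1) = 3 - (K + 1) = 3 - (1 + K) = 3 + (-1 - K) = 2 - K)
m(p) = 1 (m(p) = (2*p)/((2*p)) = (2*p)*(1/(2*p)) = 1)
U(b) = 10 + b**2 (U(b) = b**2 + 10 = 10 + b**2)
E(13)*U(m(8)) = (2 - 1*13)*(10 + 1**2) = (2 - 13)*(10 + 1) = -11*11 = -121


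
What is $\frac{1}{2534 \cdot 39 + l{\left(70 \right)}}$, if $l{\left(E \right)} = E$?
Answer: $\frac{1}{98896} \approx 1.0112 \cdot 10^{-5}$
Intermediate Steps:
$\frac{1}{2534 \cdot 39 + l{\left(70 \right)}} = \frac{1}{2534 \cdot 39 + 70} = \frac{1}{98826 + 70} = \frac{1}{98896}$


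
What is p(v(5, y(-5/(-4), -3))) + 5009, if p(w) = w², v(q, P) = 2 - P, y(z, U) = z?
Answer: 80153/16 ≈ 5009.6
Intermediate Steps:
p(v(5, y(-5/(-4), -3))) + 5009 = (2 - (-5)/(-4))² + 5009 = (2 - (-5)*(-1)/4)² + 5009 = (2 - 1*5/4)² + 5009 = (2 - 5/4)² + 5009 = (¾)² + 5009 = 9/16 + 5009 = 80153/16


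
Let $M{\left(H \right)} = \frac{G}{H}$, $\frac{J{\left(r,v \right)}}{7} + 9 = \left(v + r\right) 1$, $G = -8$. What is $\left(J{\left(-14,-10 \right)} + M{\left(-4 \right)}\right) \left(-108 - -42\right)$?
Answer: $15114$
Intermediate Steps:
$J{\left(r,v \right)} = -63 + 7 r + 7 v$ ($J{\left(r,v \right)} = -63 + 7 \left(v + r\right) 1 = -63 + 7 \left(r + v\right) 1 = -63 + 7 \left(r + v\right) = -63 + \left(7 r + 7 v\right) = -63 + 7 r + 7 v$)
$M{\left(H \right)} = - \frac{8}{H}$
$\left(J{\left(-14,-10 \right)} + M{\left(-4 \right)}\right) \left(-108 - -42\right) = \left(\left(-63 + 7 \left(-14\right) + 7 \left(-10\right)\right) - \frac{8}{-4}\right) \left(-108 - -42\right) = \left(\left(-63 - 98 - 70\right) - -2\right) \left(-108 + 42\right) = \left(-231 + 2\right) \left(-66\right) = \left(-229\right) \left(-66\right) = 15114$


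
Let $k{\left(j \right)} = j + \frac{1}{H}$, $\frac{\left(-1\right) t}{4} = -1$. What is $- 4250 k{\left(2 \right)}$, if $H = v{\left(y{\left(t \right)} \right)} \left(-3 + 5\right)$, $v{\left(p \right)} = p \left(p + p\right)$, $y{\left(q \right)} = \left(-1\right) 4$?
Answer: $- \frac{274125}{32} \approx -8566.4$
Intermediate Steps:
$t = 4$ ($t = \left(-4\right) \left(-1\right) = 4$)
$y{\left(q \right)} = -4$
$v{\left(p \right)} = 2 p^{2}$ ($v{\left(p \right)} = p 2 p = 2 p^{2}$)
$H = 64$ ($H = 2 \left(-4\right)^{2} \left(-3 + 5\right) = 2 \cdot 16 \cdot 2 = 32 \cdot 2 = 64$)
$k{\left(j \right)} = \frac{1}{64} + j$ ($k{\left(j \right)} = j + \frac{1}{64} = \frac{1}{64} + j$)
$- 4250 k{\left(2 \right)} = - 4250 \left(\frac{1}{64} + 2\right) = \left(-4250\right) \frac{129}{64} = - \frac{274125}{32}$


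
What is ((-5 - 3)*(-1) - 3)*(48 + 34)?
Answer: 410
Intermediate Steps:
((-5 - 3)*(-1) - 3)*(48 + 34) = (-8*(-1) - 3)*82 = (8 - 3)*82 = 5*82 = 410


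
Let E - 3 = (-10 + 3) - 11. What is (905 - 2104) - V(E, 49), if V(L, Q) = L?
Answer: -1184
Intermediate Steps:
E = -15 (E = 3 + ((-10 + 3) - 11) = 3 + (-7 - 11) = 3 - 18 = -15)
(905 - 2104) - V(E, 49) = (905 - 2104) - 1*(-15) = -1199 + 15 = -1184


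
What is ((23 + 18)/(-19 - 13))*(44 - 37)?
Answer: -287/32 ≈ -8.9688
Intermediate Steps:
((23 + 18)/(-19 - 13))*(44 - 37) = (41/(-32))*7 = (41*(-1/32))*7 = -41/32*7 = -287/32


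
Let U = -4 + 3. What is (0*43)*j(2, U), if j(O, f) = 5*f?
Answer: 0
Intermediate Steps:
U = -1
(0*43)*j(2, U) = (0*43)*(5*(-1)) = 0*(-5) = 0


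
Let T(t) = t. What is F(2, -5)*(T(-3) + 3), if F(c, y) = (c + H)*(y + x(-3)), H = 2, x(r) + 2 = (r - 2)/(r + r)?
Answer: 0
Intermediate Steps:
x(r) = -2 + (-2 + r)/(2*r) (x(r) = -2 + (r - 2)/(r + r) = -2 + (-2 + r)/((2*r)) = -2 + (-2 + r)*(1/(2*r)) = -2 + (-2 + r)/(2*r))
F(c, y) = (2 + c)*(-7/6 + y) (F(c, y) = (c + 2)*(y + (-3/2 - 1/(-3))) = (2 + c)*(y + (-3/2 - 1*(-⅓))) = (2 + c)*(y + (-3/2 + ⅓)) = (2 + c)*(y - 7/6) = (2 + c)*(-7/6 + y))
F(2, -5)*(T(-3) + 3) = (-7/3 + 2*(-5) - 7/6*2 + 2*(-5))*(-3 + 3) = (-7/3 - 10 - 7/3 - 10)*0 = -74/3*0 = 0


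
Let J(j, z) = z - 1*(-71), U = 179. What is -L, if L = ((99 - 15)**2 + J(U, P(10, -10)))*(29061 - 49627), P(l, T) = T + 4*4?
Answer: 146697278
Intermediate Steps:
P(l, T) = 16 + T (P(l, T) = T + 16 = 16 + T)
J(j, z) = 71 + z (J(j, z) = z + 71 = 71 + z)
L = -146697278 (L = ((99 - 15)**2 + (71 + (16 - 10)))*(29061 - 49627) = (84**2 + (71 + 6))*(-20566) = (7056 + 77)*(-20566) = 7133*(-20566) = -146697278)
-L = -1*(-146697278) = 146697278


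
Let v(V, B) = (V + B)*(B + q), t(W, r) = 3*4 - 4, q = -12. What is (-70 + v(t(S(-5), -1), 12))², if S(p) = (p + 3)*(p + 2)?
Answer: 4900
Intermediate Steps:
S(p) = (2 + p)*(3 + p) (S(p) = (3 + p)*(2 + p) = (2 + p)*(3 + p))
t(W, r) = 8 (t(W, r) = 12 - 4 = 8)
v(V, B) = (-12 + B)*(B + V) (v(V, B) = (V + B)*(B - 12) = (B + V)*(-12 + B) = (-12 + B)*(B + V))
(-70 + v(t(S(-5), -1), 12))² = (-70 + (12² - 12*12 - 12*8 + 12*8))² = (-70 + (144 - 144 - 96 + 96))² = (-70 + 0)² = (-70)² = 4900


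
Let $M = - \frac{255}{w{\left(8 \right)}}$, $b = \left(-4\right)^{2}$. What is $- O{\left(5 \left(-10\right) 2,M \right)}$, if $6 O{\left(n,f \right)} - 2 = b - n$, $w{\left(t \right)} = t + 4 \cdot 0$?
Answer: $- \frac{59}{3} \approx -19.667$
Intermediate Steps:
$w{\left(t \right)} = t$ ($w{\left(t \right)} = t + 0 = t$)
$b = 16$
$M = - \frac{255}{8} \approx -31.875$
$O{\left(n,f \right)} = 3 - \frac{n}{6}$ ($O{\left(n,f \right)} = \frac{1}{3} + \frac{16 - n}{6} = \frac{1}{3} - \left(- \frac{8}{3} + \frac{n}{6}\right) = 3 - \frac{n}{6}$)
$- O{\left(5 \left(-10\right) 2,M \right)} = - (3 - \frac{5 \left(-10\right) 2}{6}) = - (3 - \frac{\left(-50\right) 2}{6}) = - (3 - - \frac{50}{3}) = - (3 + \frac{50}{3}) = \left(-1\right) \frac{59}{3} = - \frac{59}{3}$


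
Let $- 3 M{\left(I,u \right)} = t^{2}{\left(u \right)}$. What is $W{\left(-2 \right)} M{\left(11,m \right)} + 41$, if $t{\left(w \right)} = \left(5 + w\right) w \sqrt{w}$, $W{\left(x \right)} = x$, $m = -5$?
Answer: $41$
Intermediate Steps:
$t{\left(w \right)} = w^{\frac{3}{2}} \left(5 + w\right)$ ($t{\left(w \right)} = w \left(5 + w\right) \sqrt{w} = w^{\frac{3}{2}} \left(5 + w\right)$)
$M{\left(I,u \right)} = - \frac{u^{3} \left(5 + u\right)^{2}}{3}$ ($M{\left(I,u \right)} = - \frac{\left(u^{\frac{3}{2}} \left(5 + u\right)\right)^{2}}{3} = - \frac{u^{3} \left(5 + u\right)^{2}}{3}$)
$W{\left(-2 \right)} M{\left(11,m \right)} + 41 = - 2 \left(- \frac{\left(-5\right)^{3} \left(5 - 5\right)^{2}}{3}\right) + 41 = - 2 \left(\left(- \frac{1}{3}\right) \left(-125\right) 0^{2}\right) + 41 = - 2 \left(\left(- \frac{1}{3}\right) \left(-125\right) 0\right) + 41 = \left(-2\right) 0 + 41 = 0 + 41 = 41$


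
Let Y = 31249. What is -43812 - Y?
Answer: -75061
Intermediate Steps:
-43812 - Y = -43812 - 1*31249 = -43812 - 31249 = -75061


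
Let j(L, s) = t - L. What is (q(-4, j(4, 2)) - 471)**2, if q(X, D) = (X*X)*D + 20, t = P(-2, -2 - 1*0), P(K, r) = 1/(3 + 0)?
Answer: 2337841/9 ≈ 2.5976e+5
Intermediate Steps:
P(K, r) = 1/3
t = 1/3 ≈ 0.33333
j(L, s) = 1/3 - L
q(X, D) = 20 + D*X**2 (q(X, D) = X**2*D + 20 = D*X**2 + 20 = 20 + D*X**2)
(q(-4, j(4, 2)) - 471)**2 = ((20 + (1/3 - 1*4)*(-4)**2) - 471)**2 = ((20 + (1/3 - 4)*16) - 471)**2 = ((20 - 11/3*16) - 471)**2 = ((20 - 176/3) - 471)**2 = (-116/3 - 471)**2 = (-1529/3)**2 = 2337841/9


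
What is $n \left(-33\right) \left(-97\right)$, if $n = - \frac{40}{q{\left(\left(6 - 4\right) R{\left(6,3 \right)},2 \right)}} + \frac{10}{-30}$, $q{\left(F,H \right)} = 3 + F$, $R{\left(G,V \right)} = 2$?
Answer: $- \frac{135509}{7} \approx -19358.0$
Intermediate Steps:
$n = - \frac{127}{21}$ ($n = - \frac{40}{3 + \left(6 - 4\right) 2} + \frac{10}{-30} = - \frac{40}{3 + 2 \cdot 2} + 10 \left(- \frac{1}{30}\right) = - \frac{40}{3 + 4} - \frac{1}{3} = - \frac{40}{7} - \frac{1}{3} = - \frac{127}{21} \approx -6.0476$)
$n \left(-33\right) \left(-97\right) = \left(- \frac{127}{21}\right) \left(-33\right) \left(-97\right) = \frac{1397}{7} \left(-97\right) = - \frac{135509}{7}$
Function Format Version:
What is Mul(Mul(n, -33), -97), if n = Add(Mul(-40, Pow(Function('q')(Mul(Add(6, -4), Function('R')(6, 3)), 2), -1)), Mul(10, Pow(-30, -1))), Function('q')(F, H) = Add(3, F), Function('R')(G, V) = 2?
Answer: Rational(-135509, 7) ≈ -19358.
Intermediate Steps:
n = Rational(-127, 21) (n = Add(Mul(-40, Pow(Add(3, Mul(Add(6, -4), 2)), -1)), Mul(10, Pow(-30, -1))) = Add(Mul(-40, Pow(Add(3, Mul(2, 2)), -1)), Mul(10, Rational(-1, 30))) = Add(Mul(-40, Pow(Add(3, 4), -1)), Rational(-1, 3)) = Add(Mul(-40, Pow(7, -1)), Rational(-1, 3)) = Add(Mul(-40, Rational(1, 7)), Rational(-1, 3)) = Add(Rational(-40, 7), Rational(-1, 3)) = Rational(-127, 21) ≈ -6.0476)
Mul(Mul(n, -33), -97) = Mul(Mul(Rational(-127, 21), -33), -97) = Mul(Rational(1397, 7), -97) = Rational(-135509, 7)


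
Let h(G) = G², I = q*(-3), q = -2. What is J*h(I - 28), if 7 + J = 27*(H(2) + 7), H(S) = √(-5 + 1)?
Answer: 88088 + 26136*I ≈ 88088.0 + 26136.0*I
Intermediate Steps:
H(S) = 2*I (H(S) = √(-4) = 2*I)
I = 6 (I = -2*(-3) = 6)
J = 182 + 54*I (J = -7 + 27*(2*I + 7) = -7 + 27*(7 + 2*I) = -7 + (189 + 54*I) = 182 + 54*I ≈ 182.0 + 54.0*I)
J*h(I - 28) = (182 + 54*I)*(6 - 28)² = (182 + 54*I)*(-22)² = (182 + 54*I)*484 = 88088 + 26136*I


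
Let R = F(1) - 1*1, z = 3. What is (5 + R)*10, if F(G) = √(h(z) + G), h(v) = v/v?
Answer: 40 + 10*√2 ≈ 54.142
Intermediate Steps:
h(v) = 1
F(G) = √(1 + G)
R = -1 + √2 (R = √(1 + 1) - 1*1 = √2 - 1 = -1 + √2 ≈ 0.41421)
(5 + R)*10 = (5 + (-1 + √2))*10 = (4 + √2)*10 = 40 + 10*√2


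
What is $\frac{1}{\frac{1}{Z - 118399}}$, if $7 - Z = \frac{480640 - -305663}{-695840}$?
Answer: $- \frac{82381102977}{695840} \approx -1.1839 \cdot 10^{5}$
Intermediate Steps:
$Z = \frac{5657183}{695840}$ ($Z = 7 - \frac{480640 - -305663}{-695840} = 7 - \left(480640 + 305663\right) \left(- \frac{1}{695840}\right) = 7 - 786303 \left(- \frac{1}{695840}\right) = 7 - - \frac{786303}{695840} = 7 + \frac{786303}{695840} = \frac{5657183}{695840} \approx 8.13$)
$\frac{1}{\frac{1}{Z - 118399}} = \frac{1}{\frac{1}{\frac{5657183}{695840} - 118399}} = \frac{1}{\frac{1}{- \frac{82381102977}{695840}}} = \frac{1}{- \frac{695840}{82381102977}} = - \frac{82381102977}{695840}$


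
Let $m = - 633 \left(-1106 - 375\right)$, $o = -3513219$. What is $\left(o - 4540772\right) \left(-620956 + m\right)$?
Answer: $-2549225069347$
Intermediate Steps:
$m = 937473$ ($m = \left(-633\right) \left(-1481\right) = 937473$)
$\left(o - 4540772\right) \left(-620956 + m\right) = \left(-3513219 - 4540772\right) \left(-620956 + 937473\right) = \left(-8053991\right) 316517 = -2549225069347$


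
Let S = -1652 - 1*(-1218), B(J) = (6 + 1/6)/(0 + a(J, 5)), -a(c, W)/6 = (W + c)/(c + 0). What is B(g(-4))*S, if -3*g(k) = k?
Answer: 16058/171 ≈ 93.906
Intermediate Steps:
a(c, W) = -6*(W + c)/c (a(c, W) = -6*(W + c)/(c + 0) = -6*(W + c)/c)
g(k) = -k/3
B(J) = 37/(6*(-6 - 30/J)) (B(J) = (6 + 1/6)/(0 + (-6 - 6*5/J)) = (6 + ⅙)/(0 + (-6 - 30/J)) = 37/(6*(-6 - 30/J)))
S = -434 (S = -1652 + 1218 = -434)
B(g(-4))*S = -37*(-⅓*(-4))/(180 + 36*(-⅓*(-4)))*(-434) = -37*4/3/(180 + 36*(4/3))*(-434) = -37*4/3/(180 + 48)*(-434) = -37*4/3/228*(-434) = -37*4/3*1/228*(-434) = -37/171*(-434) = 16058/171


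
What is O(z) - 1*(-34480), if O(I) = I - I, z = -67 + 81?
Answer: 34480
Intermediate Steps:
z = 14
O(I) = 0
O(z) - 1*(-34480) = 0 - 1*(-34480) = 0 + 34480 = 34480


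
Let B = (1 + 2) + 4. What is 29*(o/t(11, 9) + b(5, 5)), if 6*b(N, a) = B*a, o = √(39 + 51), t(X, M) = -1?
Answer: 1015/6 - 87*√10 ≈ -105.95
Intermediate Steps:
o = 3*√10 (o = √90 = 3*√10 ≈ 9.4868)
B = 7 (B = 3 + 4 = 7)
b(N, a) = 7*a/6 (b(N, a) = (7*a)/6 = 7*a/6)
29*(o/t(11, 9) + b(5, 5)) = 29*((3*√10)/(-1) + (7/6)*5) = 29*((3*√10)*(-1) + 35/6) = 29*(-3*√10 + 35/6) = 29*(35/6 - 3*√10) = 1015/6 - 87*√10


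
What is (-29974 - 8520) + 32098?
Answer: -6396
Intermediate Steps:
(-29974 - 8520) + 32098 = -38494 + 32098 = -6396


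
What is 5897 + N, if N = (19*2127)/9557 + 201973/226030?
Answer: 671030509959/113693090 ≈ 5902.1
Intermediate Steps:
N = 582358229/113693090 (N = 40413*(1/9557) + 201973*(1/226030) = 2127/503 + 201973/226030 = 582358229/113693090 ≈ 5.1222)
5897 + N = 5897 + 582358229/113693090 = 671030509959/113693090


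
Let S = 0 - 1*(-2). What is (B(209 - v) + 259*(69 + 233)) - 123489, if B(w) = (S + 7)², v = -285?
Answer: -45190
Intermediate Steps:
S = 2 (S = 0 + 2 = 2)
B(w) = 81 (B(w) = (2 + 7)² = 9² = 81)
(B(209 - v) + 259*(69 + 233)) - 123489 = (81 + 259*(69 + 233)) - 123489 = (81 + 259*302) - 123489 = (81 + 78218) - 123489 = 78299 - 123489 = -45190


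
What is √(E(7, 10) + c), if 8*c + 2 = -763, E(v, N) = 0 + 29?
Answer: I*√1066/4 ≈ 8.1624*I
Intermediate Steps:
E(v, N) = 29
c = -765/8 (c = -¼ + (⅛)*(-763) = -¼ - 763/8 = -765/8 ≈ -95.625)
√(E(7, 10) + c) = √(29 - 765/8) = √(-533/8) = I*√1066/4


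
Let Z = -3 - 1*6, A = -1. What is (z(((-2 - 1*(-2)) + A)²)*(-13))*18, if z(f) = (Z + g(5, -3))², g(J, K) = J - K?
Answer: -234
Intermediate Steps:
Z = -9 (Z = -3 - 6 = -9)
z(f) = 1 (z(f) = (-9 + (5 - 1*(-3)))² = (-9 + (5 + 3))² = (-9 + 8)² = (-1)² = 1)
(z(((-2 - 1*(-2)) + A)²)*(-13))*18 = (1*(-13))*18 = -13*18 = -234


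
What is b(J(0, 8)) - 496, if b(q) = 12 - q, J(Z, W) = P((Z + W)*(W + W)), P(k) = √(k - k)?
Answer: -484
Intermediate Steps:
P(k) = 0 (P(k) = √0 = 0)
J(Z, W) = 0
b(J(0, 8)) - 496 = (12 - 1*0) - 496 = (12 + 0) - 496 = 12 - 496 = -484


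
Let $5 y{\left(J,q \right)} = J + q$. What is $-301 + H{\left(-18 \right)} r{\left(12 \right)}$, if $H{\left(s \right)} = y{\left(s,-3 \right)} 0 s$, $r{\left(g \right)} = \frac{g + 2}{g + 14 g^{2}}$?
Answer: $-301$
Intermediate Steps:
$r{\left(g \right)} = \frac{2 + g}{g + 14 g^{2}}$
$y{\left(J,q \right)} = \frac{J}{5} + \frac{q}{5}$ ($y{\left(J,q \right)} = \frac{J + q}{5} = \frac{J}{5} + \frac{q}{5}$)
$H{\left(s \right)} = 0$ ($H{\left(s \right)} = \left(\frac{s}{5} + \frac{1}{5} \left(-3\right)\right) 0 s = \left(\frac{s}{5} - \frac{3}{5}\right) 0 s = \left(- \frac{3}{5} + \frac{s}{5}\right) 0 s = 0 s = 0$)
$-301 + H{\left(-18 \right)} r{\left(12 \right)} = -301 + 0 \frac{2 + 12}{12 \left(1 + 14 \cdot 12\right)} = -301 + 0 \cdot \frac{1}{12} \frac{1}{1 + 168} \cdot 14 = -301 + 0 \cdot \frac{1}{12} \cdot \frac{1}{169} \cdot 14 = -301 + 0 \cdot \frac{7}{1014} = -301 + 0 = -301$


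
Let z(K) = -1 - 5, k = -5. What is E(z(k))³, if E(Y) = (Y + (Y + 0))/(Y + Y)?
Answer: 1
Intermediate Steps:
z(K) = -6
E(Y) = 1 (E(Y) = (Y + Y)/((2*Y)) = (2*Y)*(1/(2*Y)) = 1)
E(z(k))³ = 1³ = 1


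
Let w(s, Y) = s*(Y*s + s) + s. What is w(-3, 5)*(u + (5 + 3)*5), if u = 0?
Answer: 2040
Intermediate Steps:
w(s, Y) = s + s*(s + Y*s) (w(s, Y) = s*(s + Y*s) + s = s + s*(s + Y*s))
w(-3, 5)*(u + (5 + 3)*5) = (-3*(1 - 3 + 5*(-3)))*(0 + (5 + 3)*5) = (-3*(1 - 3 - 15))*(0 + 8*5) = (-3*(-17))*(0 + 40) = 51*40 = 2040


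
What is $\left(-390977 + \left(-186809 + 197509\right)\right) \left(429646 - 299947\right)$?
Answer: $-49321546623$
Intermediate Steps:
$\left(-390977 + \left(-186809 + 197509\right)\right) \left(429646 - 299947\right) = \left(-390977 + 10700\right) 129699 = \left(-380277\right) 129699 = -49321546623$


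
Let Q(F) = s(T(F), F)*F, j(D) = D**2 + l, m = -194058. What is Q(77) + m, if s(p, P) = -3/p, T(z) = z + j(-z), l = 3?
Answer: -388698251/2003 ≈ -1.9406e+5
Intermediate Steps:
j(D) = 3 + D**2 (j(D) = D**2 + 3 = 3 + D**2)
T(z) = 3 + z + z**2 (T(z) = z + (3 + (-z)**2) = z + (3 + z**2) = 3 + z + z**2)
Q(F) = -3*F/(3 + F + F**2) (Q(F) = (-3/(3 + F + F**2))*F = -3*F/(3 + F + F**2))
Q(77) + m = -3*77/(3 + 77 + 77**2) - 194058 = -3*77/(3 + 77 + 5929) - 194058 = -3*77/6009 - 194058 = -3*77*1/6009 - 194058 = -77/2003 - 194058 = -388698251/2003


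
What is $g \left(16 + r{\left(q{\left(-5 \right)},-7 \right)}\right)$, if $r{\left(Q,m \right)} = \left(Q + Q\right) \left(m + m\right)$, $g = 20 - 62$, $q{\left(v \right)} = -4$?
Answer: $-5376$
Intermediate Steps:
$g = -42$ ($g = 20 - 62 = -42$)
$r{\left(Q,m \right)} = 4 Q m$ ($r{\left(Q,m \right)} = 2 Q 2 m = 4 Q m$)
$g \left(16 + r{\left(q{\left(-5 \right)},-7 \right)}\right) = - 42 \left(16 + 4 \left(-4\right) \left(-7\right)\right) = - 42 \left(16 + 112\right) = \left(-42\right) 128 = -5376$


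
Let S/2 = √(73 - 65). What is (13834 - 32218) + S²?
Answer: -18352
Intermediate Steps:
S = 4*√2 (S = 2*√(73 - 65) = 2*√8 = 2*(2*√2) = 4*√2 ≈ 5.6569)
(13834 - 32218) + S² = (13834 - 32218) + (4*√2)² = -18384 + 32 = -18352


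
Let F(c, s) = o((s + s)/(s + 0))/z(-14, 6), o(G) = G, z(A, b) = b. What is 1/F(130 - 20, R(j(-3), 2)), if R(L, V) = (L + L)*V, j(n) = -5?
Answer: 3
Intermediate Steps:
R(L, V) = 2*L*V (R(L, V) = (2*L)*V = 2*L*V)
F(c, s) = 1/3 (F(c, s) = ((s + s)/(s + 0))/6 = ((2*s)/s)*(1/6) = 2*(1/6) = 1/3)
1/F(130 - 20, R(j(-3), 2)) = 1/(1/3) = 3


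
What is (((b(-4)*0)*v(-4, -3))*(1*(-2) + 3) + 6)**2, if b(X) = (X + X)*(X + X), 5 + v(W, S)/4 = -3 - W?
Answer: 36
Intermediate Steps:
v(W, S) = -32 - 4*W (v(W, S) = -20 + 4*(-3 - W) = -20 + (-12 - 4*W) = -32 - 4*W)
b(X) = 4*X**2 (b(X) = (2*X)*(2*X) = 4*X**2)
(((b(-4)*0)*v(-4, -3))*(1*(-2) + 3) + 6)**2 = ((((4*(-4)**2)*0)*(-32 - 4*(-4)))*(1*(-2) + 3) + 6)**2 = ((((4*16)*0)*(-32 + 16))*(-2 + 3) + 6)**2 = (((64*0)*(-16))*1 + 6)**2 = ((0*(-16))*1 + 6)**2 = (0*1 + 6)**2 = (0 + 6)**2 = 6**2 = 36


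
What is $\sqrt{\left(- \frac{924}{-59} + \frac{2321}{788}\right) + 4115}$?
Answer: $\frac{\sqrt{2233703851113}}{23246} \approx 64.293$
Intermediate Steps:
$\sqrt{\left(- \frac{924}{-59} + \frac{2321}{788}\right) + 4115} = \sqrt{\left(\left(-924\right) \left(- \frac{1}{59}\right) + 2321 \cdot \frac{1}{788}\right) + 4115} = \sqrt{\left(\frac{924}{59} + \frac{2321}{788}\right) + 4115} = \sqrt{\frac{865051}{46492} + 4115} = \sqrt{\frac{192179631}{46492}} = \frac{\sqrt{2233703851113}}{23246}$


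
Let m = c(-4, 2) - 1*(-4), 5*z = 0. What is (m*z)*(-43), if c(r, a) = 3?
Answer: 0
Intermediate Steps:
z = 0 (z = (⅕)*0 = 0)
m = 7 (m = 3 - 1*(-4) = 3 + 4 = 7)
(m*z)*(-43) = (7*0)*(-43) = 0*(-43) = 0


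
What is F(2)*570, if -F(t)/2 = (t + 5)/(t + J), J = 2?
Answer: -1995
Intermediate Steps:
F(t) = -2*(5 + t)/(2 + t) (F(t) = -2*(t + 5)/(t + 2) = -2*(5 + t)/(2 + t))
F(2)*570 = (2*(-5 - 1*2)/(2 + 2))*570 = (2*(-5 - 2)/4)*570 = (2*(1/4)*(-7))*570 = -7/2*570 = -1995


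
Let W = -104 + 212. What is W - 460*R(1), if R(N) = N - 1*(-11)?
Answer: -5412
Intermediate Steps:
R(N) = 11 + N (R(N) = N + 11 = 11 + N)
W = 108
W - 460*R(1) = 108 - 460*(11 + 1) = 108 - 460*12 = 108 - 5520 = -5412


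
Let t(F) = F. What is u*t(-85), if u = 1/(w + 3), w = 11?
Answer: -85/14 ≈ -6.0714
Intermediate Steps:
u = 1/14 (u = 1/(11 + 3) = 1/14 ≈ 0.071429)
u*t(-85) = (1/14)*(-85) = -85/14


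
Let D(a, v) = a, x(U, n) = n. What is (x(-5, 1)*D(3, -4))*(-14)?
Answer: -42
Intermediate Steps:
(x(-5, 1)*D(3, -4))*(-14) = (1*3)*(-14) = 3*(-14) = -42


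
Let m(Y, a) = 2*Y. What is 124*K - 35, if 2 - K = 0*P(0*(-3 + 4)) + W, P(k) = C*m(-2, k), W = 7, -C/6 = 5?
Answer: -655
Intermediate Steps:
C = -30 (C = -6*5 = -30)
P(k) = 120 (P(k) = -60*(-2) = -30*(-4) = 120)
K = -5 (K = 2 - (0*120 + 7) = 2 - (0 + 7) = 2 - 1*7 = 2 - 7 = -5)
124*K - 35 = 124*(-5) - 35 = -620 - 35 = -655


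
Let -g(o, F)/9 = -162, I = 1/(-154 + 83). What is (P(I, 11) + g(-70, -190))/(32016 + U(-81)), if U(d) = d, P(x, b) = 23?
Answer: 1481/31935 ≈ 0.046375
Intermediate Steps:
I = -1/71 (I = 1/(-71) = -1/71 ≈ -0.014085)
g(o, F) = 1458 (g(o, F) = -9*(-162) = 1458)
(P(I, 11) + g(-70, -190))/(32016 + U(-81)) = (23 + 1458)/(32016 - 81) = 1481/31935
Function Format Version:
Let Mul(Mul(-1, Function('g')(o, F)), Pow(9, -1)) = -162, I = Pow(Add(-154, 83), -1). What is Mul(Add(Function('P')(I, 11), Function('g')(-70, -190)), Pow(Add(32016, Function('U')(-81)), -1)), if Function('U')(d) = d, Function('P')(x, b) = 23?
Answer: Rational(1481, 31935) ≈ 0.046375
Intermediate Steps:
I = Rational(-1, 71) (I = Pow(-71, -1) = Rational(-1, 71) ≈ -0.014085)
Function('g')(o, F) = 1458 (Function('g')(o, F) = Mul(-9, -162) = 1458)
Mul(Add(Function('P')(I, 11), Function('g')(-70, -190)), Pow(Add(32016, Function('U')(-81)), -1)) = Mul(Add(23, 1458), Pow(Add(32016, -81), -1)) = Mul(1481, Pow(31935, -1)) = Mul(1481, Rational(1, 31935)) = Rational(1481, 31935)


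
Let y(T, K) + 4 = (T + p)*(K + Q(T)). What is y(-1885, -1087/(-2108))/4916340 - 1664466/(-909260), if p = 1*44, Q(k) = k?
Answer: 36211624192963/14277647875920 ≈ 2.5362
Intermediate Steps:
p = 44
y(T, K) = -4 + (44 + T)*(K + T) (y(T, K) = -4 + (T + 44)*(K + T) = -4 + (44 + T)*(K + T))
y(-1885, -1087/(-2108))/4916340 - 1664466/(-909260) = (-4 + (-1885)**2 + 44*(-1087/(-2108)) + 44*(-1885) - 1087/(-2108)*(-1885))/4916340 - 1664466/(-909260) = (-4 + 3553225 + 44*(-1087*(-1/2108)) - 82940 - 1087*(-1/2108)*(-1885))*(1/4916340) - 1664466*(-1/909260) = (-4 + 3553225 + 44*(1087/2108) - 82940 + (1087/2108)*(-1885))*(1/4916340) + 832233/454630 = (-4 + 3553225 + 11957/527 - 82940 - 2048995/2108)*(1/4916340) + 832233/454630 = (7313351181/2108)*(1/4916340) + 832233/454630 = 2437783727/3454548240 + 832233/454630 = 36211624192963/14277647875920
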